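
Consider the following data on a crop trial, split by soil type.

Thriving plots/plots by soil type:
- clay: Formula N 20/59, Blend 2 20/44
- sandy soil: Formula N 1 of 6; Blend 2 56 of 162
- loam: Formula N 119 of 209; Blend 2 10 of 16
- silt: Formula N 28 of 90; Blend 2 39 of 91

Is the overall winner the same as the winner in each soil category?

No

Clay: Formula N 20/59 = 33.9%, Blend 2 20/44 = 45.5% → Blend 2
Sandy soil: Formula N 1/6 = 16.7%, Blend 2 56/162 = 34.6% → Blend 2
Loam: Formula N 119/209 = 56.9%, Blend 2 10/16 = 62.5% → Blend 2
Silt: Formula N 28/90 = 31.1%, Blend 2 39/91 = 42.9% → Blend 2
Overall: Formula N 168/364 = 46.2%, Blend 2 125/313 = 39.9% → Formula N
Blend 2 wins each soil group but Formula N wins overall — the comparison reverses. Blend 2's plots skew toward sandy soil, which has a lower base rate.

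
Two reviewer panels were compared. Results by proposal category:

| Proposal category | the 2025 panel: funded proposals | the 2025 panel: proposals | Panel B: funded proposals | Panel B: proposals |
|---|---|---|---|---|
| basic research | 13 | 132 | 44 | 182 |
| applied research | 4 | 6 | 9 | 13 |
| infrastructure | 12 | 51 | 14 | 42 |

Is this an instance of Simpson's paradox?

Basic research: the 2025 panel 13/132 = 9.8%, Panel B 44/182 = 24.2% → Panel B
Applied research: the 2025 panel 4/6 = 66.7%, Panel B 9/13 = 69.2% → Panel B
Infrastructure: the 2025 panel 12/51 = 23.5%, Panel B 14/42 = 33.3% → Panel B
Overall: the 2025 panel 29/189 = 15.3%, Panel B 67/237 = 28.3% → Panel B
Panel B wins overall and in every proposal group — no reversal.

No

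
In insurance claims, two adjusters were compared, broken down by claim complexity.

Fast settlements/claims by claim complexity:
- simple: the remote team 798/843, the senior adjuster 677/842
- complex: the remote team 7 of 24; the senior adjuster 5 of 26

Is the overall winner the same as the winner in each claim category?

Yes

Simple: the remote team 798/843 = 94.7%, the senior adjuster 677/842 = 80.4% → the remote team
Complex: the remote team 7/24 = 29.2%, the senior adjuster 5/26 = 19.2% → the remote team
Overall: the remote team 805/867 = 92.8%, the senior adjuster 682/868 = 78.6% → the remote team
The remote team wins overall and in every claim group — no reversal.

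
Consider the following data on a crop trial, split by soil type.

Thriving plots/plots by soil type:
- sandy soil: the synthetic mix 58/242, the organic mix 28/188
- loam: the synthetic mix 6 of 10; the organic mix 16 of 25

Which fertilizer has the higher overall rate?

Sandy soil: the synthetic mix 58/242 = 24.0%, the organic mix 28/188 = 14.9% → the synthetic mix
Loam: the synthetic mix 6/10 = 60.0%, the organic mix 16/25 = 64.0% → the organic mix
Overall: the synthetic mix 64/252 = 25.4%, the organic mix 44/213 = 20.7% → the synthetic mix
(Neither sweeps every soil group, but the synthetic mix has the higher pooled rate.)

the synthetic mix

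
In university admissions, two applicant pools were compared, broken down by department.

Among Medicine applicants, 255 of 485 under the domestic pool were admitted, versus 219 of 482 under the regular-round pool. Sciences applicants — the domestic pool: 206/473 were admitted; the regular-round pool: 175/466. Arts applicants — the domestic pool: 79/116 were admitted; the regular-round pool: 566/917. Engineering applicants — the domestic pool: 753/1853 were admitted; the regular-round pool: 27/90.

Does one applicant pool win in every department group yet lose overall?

Yes

Medicine: the domestic pool 255/485 = 52.6%, the regular-round pool 219/482 = 45.4% → the domestic pool
Sciences: the domestic pool 206/473 = 43.6%, the regular-round pool 175/466 = 37.6% → the domestic pool
Arts: the domestic pool 79/116 = 68.1%, the regular-round pool 566/917 = 61.7% → the domestic pool
Engineering: the domestic pool 753/1853 = 40.6%, the regular-round pool 27/90 = 30.0% → the domestic pool
Overall: the domestic pool 1293/2927 = 44.2%, the regular-round pool 987/1955 = 50.5% → the regular-round pool
The domestic pool wins each department group but the regular-round pool wins overall — the comparison reverses. The domestic pool's applicants skew toward Engineering, which has a lower base rate.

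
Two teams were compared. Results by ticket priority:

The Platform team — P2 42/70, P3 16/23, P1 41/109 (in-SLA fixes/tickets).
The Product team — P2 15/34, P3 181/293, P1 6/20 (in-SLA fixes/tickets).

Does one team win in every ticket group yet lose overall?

P2: the Platform team 42/70 = 60.0%, the Product team 15/34 = 44.1% → the Platform team
P3: the Platform team 16/23 = 69.6%, the Product team 181/293 = 61.8% → the Platform team
P1: the Platform team 41/109 = 37.6%, the Product team 6/20 = 30.0% → the Platform team
Overall: the Platform team 99/202 = 49.0%, the Product team 202/347 = 58.2% → the Product team
The Platform team wins each ticket group but the Product team wins overall — the comparison reverses. The Platform team's tickets skew toward P1, which has a lower base rate.

Yes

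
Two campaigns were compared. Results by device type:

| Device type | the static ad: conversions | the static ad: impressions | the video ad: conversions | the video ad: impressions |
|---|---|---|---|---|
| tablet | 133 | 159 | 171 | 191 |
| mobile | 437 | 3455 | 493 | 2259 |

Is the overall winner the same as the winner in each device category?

Yes

Tablet: the static ad 133/159 = 83.6%, the video ad 171/191 = 89.5% → the video ad
Mobile: the static ad 437/3455 = 12.6%, the video ad 493/2259 = 21.8% → the video ad
Overall: the static ad 570/3614 = 15.8%, the video ad 664/2450 = 27.1% → the video ad
The video ad wins overall and in every device group — no reversal.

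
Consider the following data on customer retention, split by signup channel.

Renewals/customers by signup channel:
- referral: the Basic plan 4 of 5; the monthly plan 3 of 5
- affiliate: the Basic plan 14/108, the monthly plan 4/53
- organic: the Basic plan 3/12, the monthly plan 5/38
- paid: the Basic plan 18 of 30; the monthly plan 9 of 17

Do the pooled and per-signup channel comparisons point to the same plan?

Yes

Referral: the Basic plan 4/5 = 80.0%, the monthly plan 3/5 = 60.0% → the Basic plan
Affiliate: the Basic plan 14/108 = 13.0%, the monthly plan 4/53 = 7.5% → the Basic plan
Organic: the Basic plan 3/12 = 25.0%, the monthly plan 5/38 = 13.2% → the Basic plan
Paid: the Basic plan 18/30 = 60.0%, the monthly plan 9/17 = 52.9% → the Basic plan
Overall: the Basic plan 39/155 = 25.2%, the monthly plan 21/113 = 18.6% → the Basic plan
The Basic plan wins overall and in every signup group — no reversal.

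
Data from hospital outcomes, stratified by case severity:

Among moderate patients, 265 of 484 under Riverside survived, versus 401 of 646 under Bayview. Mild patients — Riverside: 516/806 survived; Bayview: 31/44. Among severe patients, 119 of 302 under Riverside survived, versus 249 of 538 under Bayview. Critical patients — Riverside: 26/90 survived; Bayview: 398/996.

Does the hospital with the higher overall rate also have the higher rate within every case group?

Moderate: Riverside 265/484 = 54.8%, Bayview 401/646 = 62.1% → Bayview
Mild: Riverside 516/806 = 64.0%, Bayview 31/44 = 70.5% → Bayview
Severe: Riverside 119/302 = 39.4%, Bayview 249/538 = 46.3% → Bayview
Critical: Riverside 26/90 = 28.9%, Bayview 398/996 = 40.0% → Bayview
Overall: Riverside 926/1682 = 55.1%, Bayview 1079/2224 = 48.5% → Riverside
Bayview wins each case group but Riverside wins overall — the comparison reverses. Bayview's patients skew toward critical, which has a lower base rate.

No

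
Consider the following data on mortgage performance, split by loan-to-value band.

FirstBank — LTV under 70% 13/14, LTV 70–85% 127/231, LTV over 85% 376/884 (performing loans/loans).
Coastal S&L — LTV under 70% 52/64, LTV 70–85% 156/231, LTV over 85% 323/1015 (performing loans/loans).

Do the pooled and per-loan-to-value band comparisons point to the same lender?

LTV under 70%: FirstBank 13/14 = 92.9%, Coastal S&L 52/64 = 81.2% → FirstBank
LTV 70–85%: FirstBank 127/231 = 55.0%, Coastal S&L 156/231 = 67.5% → Coastal S&L
LTV over 85%: FirstBank 376/884 = 42.5%, Coastal S&L 323/1015 = 31.8% → FirstBank
Overall: FirstBank 516/1129 = 45.7%, Coastal S&L 531/1310 = 40.5% → FirstBank
Neither sweeps: FirstBank wins 2 of 3 groups, Coastal S&L wins 1. FirstBank wins overall but not every group — no Simpson reversal.

No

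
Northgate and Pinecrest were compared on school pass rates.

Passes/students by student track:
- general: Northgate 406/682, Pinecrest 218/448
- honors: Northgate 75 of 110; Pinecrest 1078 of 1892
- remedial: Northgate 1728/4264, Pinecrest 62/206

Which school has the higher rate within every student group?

General: Northgate 406/682 = 59.5%, Pinecrest 218/448 = 48.7% → Northgate
Honors: Northgate 75/110 = 68.2%, Pinecrest 1078/1892 = 57.0% → Northgate
Remedial: Northgate 1728/4264 = 40.5%, Pinecrest 62/206 = 30.1% → Northgate
Northgate has the higher rate in all 3 groups.

Northgate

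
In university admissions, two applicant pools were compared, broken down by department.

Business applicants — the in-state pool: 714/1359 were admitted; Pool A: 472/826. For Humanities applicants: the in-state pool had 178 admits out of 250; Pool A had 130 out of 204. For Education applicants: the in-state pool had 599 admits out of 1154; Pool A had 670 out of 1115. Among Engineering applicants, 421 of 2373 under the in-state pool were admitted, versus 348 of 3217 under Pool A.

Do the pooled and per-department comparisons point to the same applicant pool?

Business: the in-state pool 714/1359 = 52.5%, Pool A 472/826 = 57.1% → Pool A
Humanities: the in-state pool 178/250 = 71.2%, Pool A 130/204 = 63.7% → the in-state pool
Education: the in-state pool 599/1154 = 51.9%, Pool A 670/1115 = 60.1% → Pool A
Engineering: the in-state pool 421/2373 = 17.7%, Pool A 348/3217 = 10.8% → the in-state pool
Overall: the in-state pool 1912/5136 = 37.2%, Pool A 1620/5362 = 30.2% → the in-state pool
Neither sweeps: the in-state pool wins 2 of 4 groups, Pool A wins 2. The in-state pool wins overall but not every group — no Simpson reversal.

No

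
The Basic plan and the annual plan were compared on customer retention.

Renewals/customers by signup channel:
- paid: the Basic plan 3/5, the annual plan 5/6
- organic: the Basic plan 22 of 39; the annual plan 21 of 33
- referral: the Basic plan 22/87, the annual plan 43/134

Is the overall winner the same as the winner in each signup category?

Paid: the Basic plan 3/5 = 60.0%, the annual plan 5/6 = 83.3% → the annual plan
Organic: the Basic plan 22/39 = 56.4%, the annual plan 21/33 = 63.6% → the annual plan
Referral: the Basic plan 22/87 = 25.3%, the annual plan 43/134 = 32.1% → the annual plan
Overall: the Basic plan 47/131 = 35.9%, the annual plan 69/173 = 39.9% → the annual plan
The annual plan wins overall and in every signup group — no reversal.

Yes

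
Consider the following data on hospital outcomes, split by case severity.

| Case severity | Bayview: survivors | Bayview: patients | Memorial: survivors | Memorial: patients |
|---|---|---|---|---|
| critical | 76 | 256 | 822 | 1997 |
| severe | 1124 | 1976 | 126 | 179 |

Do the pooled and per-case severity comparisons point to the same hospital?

Critical: Bayview 76/256 = 29.7%, Memorial 822/1997 = 41.2% → Memorial
Severe: Bayview 1124/1976 = 56.9%, Memorial 126/179 = 70.4% → Memorial
Overall: Bayview 1200/2232 = 53.8%, Memorial 948/2176 = 43.6% → Bayview
Memorial wins each case group but Bayview wins overall — the comparison reverses. Memorial's patients skew toward critical, which has a lower base rate.

No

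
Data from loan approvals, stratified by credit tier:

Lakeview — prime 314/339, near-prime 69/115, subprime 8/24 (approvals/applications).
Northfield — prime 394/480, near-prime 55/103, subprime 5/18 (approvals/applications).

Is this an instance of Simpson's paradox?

No

Prime: Lakeview 314/339 = 92.6%, Northfield 394/480 = 82.1% → Lakeview
Near-prime: Lakeview 69/115 = 60.0%, Northfield 55/103 = 53.4% → Lakeview
Subprime: Lakeview 8/24 = 33.3%, Northfield 5/18 = 27.8% → Lakeview
Overall: Lakeview 391/478 = 81.8%, Northfield 454/601 = 75.5% → Lakeview
Lakeview wins overall and in every credit group — no reversal.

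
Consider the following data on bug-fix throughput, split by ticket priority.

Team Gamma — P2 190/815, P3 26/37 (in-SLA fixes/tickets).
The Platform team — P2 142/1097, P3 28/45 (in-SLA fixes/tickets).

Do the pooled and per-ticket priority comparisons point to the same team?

P2: Team Gamma 190/815 = 23.3%, the Platform team 142/1097 = 12.9% → Team Gamma
P3: Team Gamma 26/37 = 70.3%, the Platform team 28/45 = 62.2% → Team Gamma
Overall: Team Gamma 216/852 = 25.4%, the Platform team 170/1142 = 14.9% → Team Gamma
Team Gamma wins overall and in every ticket group — no reversal.

Yes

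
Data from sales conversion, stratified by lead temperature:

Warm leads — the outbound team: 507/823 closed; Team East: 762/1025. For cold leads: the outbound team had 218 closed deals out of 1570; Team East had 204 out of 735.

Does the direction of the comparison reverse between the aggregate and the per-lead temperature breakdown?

Warm: the outbound team 507/823 = 61.6%, Team East 762/1025 = 74.3% → Team East
Cold: the outbound team 218/1570 = 13.9%, Team East 204/735 = 27.8% → Team East
Overall: the outbound team 725/2393 = 30.3%, Team East 966/1760 = 54.9% → Team East
Team East wins overall and in every lead group — no reversal.

No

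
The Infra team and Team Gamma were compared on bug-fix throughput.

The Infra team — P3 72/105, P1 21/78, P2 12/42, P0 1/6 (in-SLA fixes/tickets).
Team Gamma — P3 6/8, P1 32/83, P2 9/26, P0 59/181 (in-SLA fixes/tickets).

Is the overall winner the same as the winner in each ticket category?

P3: the Infra team 72/105 = 68.6%, Team Gamma 6/8 = 75.0% → Team Gamma
P1: the Infra team 21/78 = 26.9%, Team Gamma 32/83 = 38.6% → Team Gamma
P2: the Infra team 12/42 = 28.6%, Team Gamma 9/26 = 34.6% → Team Gamma
P0: the Infra team 1/6 = 16.7%, Team Gamma 59/181 = 32.6% → Team Gamma
Overall: the Infra team 106/231 = 45.9%, Team Gamma 106/298 = 35.6% → the Infra team
Team Gamma wins each ticket group but the Infra team wins overall — the comparison reverses. Team Gamma's tickets skew toward P0, which has a lower base rate.

No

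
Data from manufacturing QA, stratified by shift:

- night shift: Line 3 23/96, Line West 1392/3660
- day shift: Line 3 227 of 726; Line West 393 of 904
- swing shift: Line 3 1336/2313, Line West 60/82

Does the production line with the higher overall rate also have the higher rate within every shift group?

Night shift: Line 3 23/96 = 24.0%, Line West 1392/3660 = 38.0% → Line West
Day shift: Line 3 227/726 = 31.3%, Line West 393/904 = 43.5% → Line West
Swing shift: Line 3 1336/2313 = 57.8%, Line West 60/82 = 73.2% → Line West
Overall: Line 3 1586/3135 = 50.6%, Line West 1845/4646 = 39.7% → Line 3
Line West wins each shift group but Line 3 wins overall — the comparison reverses. Line West's units skew toward night shift, which has a lower base rate.

No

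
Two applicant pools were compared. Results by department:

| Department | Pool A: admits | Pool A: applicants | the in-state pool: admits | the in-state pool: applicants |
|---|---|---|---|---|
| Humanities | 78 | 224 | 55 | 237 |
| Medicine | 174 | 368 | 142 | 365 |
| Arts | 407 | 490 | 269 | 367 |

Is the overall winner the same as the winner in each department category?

Yes

Humanities: Pool A 78/224 = 34.8%, the in-state pool 55/237 = 23.2% → Pool A
Medicine: Pool A 174/368 = 47.3%, the in-state pool 142/365 = 38.9% → Pool A
Arts: Pool A 407/490 = 83.1%, the in-state pool 269/367 = 73.3% → Pool A
Overall: Pool A 659/1082 = 60.9%, the in-state pool 466/969 = 48.1% → Pool A
Pool A wins overall and in every department group — no reversal.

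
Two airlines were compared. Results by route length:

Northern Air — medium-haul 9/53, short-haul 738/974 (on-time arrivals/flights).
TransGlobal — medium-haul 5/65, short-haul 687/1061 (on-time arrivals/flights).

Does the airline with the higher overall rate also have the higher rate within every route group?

Yes

Medium-haul: Northern Air 9/53 = 17.0%, TransGlobal 5/65 = 7.7% → Northern Air
Short-haul: Northern Air 738/974 = 75.8%, TransGlobal 687/1061 = 64.8% → Northern Air
Overall: Northern Air 747/1027 = 72.7%, TransGlobal 692/1126 = 61.5% → Northern Air
Northern Air wins overall and in every route group — no reversal.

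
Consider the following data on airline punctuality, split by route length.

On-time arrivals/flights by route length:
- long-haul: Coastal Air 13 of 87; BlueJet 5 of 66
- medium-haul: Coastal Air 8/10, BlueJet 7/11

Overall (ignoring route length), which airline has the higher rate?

Coastal Air

Long-haul: Coastal Air 13/87 = 14.9%, BlueJet 5/66 = 7.6% → Coastal Air
Medium-haul: Coastal Air 8/10 = 80.0%, BlueJet 7/11 = 63.6% → Coastal Air
Overall: Coastal Air 21/97 = 21.6%, BlueJet 12/77 = 15.6% → Coastal Air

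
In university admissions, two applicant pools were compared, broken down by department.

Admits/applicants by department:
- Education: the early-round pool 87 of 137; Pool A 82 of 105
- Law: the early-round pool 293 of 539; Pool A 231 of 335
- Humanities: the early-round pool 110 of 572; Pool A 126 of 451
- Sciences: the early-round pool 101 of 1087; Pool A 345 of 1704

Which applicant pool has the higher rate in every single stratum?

Education: the early-round pool 87/137 = 63.5%, Pool A 82/105 = 78.1% → Pool A
Law: the early-round pool 293/539 = 54.4%, Pool A 231/335 = 69.0% → Pool A
Humanities: the early-round pool 110/572 = 19.2%, Pool A 126/451 = 27.9% → Pool A
Sciences: the early-round pool 101/1087 = 9.3%, Pool A 345/1704 = 20.2% → Pool A
Pool A has the higher rate in all 4 groups.

Pool A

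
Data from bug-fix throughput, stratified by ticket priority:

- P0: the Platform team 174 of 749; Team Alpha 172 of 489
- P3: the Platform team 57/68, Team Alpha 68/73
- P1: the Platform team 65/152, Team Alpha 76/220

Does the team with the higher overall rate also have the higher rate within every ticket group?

No

P0: the Platform team 174/749 = 23.2%, Team Alpha 172/489 = 35.2% → Team Alpha
P3: the Platform team 57/68 = 83.8%, Team Alpha 68/73 = 93.2% → Team Alpha
P1: the Platform team 65/152 = 42.8%, Team Alpha 76/220 = 34.5% → the Platform team
Overall: the Platform team 296/969 = 30.5%, Team Alpha 316/782 = 40.4% → Team Alpha
Neither sweeps: the Platform team wins 1 of 3 groups, Team Alpha wins 2. Team Alpha wins overall but not every group — no Simpson reversal.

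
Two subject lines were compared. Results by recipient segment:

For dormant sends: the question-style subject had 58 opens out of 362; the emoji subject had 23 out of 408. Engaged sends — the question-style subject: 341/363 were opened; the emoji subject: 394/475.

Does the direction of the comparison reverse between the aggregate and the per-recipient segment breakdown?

Dormant: the question-style subject 58/362 = 16.0%, the emoji subject 23/408 = 5.6% → the question-style subject
Engaged: the question-style subject 341/363 = 93.9%, the emoji subject 394/475 = 82.9% → the question-style subject
Overall: the question-style subject 399/725 = 55.0%, the emoji subject 417/883 = 47.2% → the question-style subject
The question-style subject wins overall and in every recipient group — no reversal.

No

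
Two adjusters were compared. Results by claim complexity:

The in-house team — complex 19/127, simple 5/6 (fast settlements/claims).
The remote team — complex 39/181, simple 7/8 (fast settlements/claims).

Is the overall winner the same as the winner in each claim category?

Yes

Complex: the in-house team 19/127 = 15.0%, the remote team 39/181 = 21.5% → the remote team
Simple: the in-house team 5/6 = 83.3%, the remote team 7/8 = 87.5% → the remote team
Overall: the in-house team 24/133 = 18.0%, the remote team 46/189 = 24.3% → the remote team
The remote team wins overall and in every claim group — no reversal.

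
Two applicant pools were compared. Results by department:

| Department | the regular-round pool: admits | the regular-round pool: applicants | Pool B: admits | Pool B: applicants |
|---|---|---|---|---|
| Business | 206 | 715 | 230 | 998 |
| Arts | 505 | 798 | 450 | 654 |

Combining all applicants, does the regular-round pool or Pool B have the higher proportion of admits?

Business: the regular-round pool 206/715 = 28.8%, Pool B 230/998 = 23.0% → the regular-round pool
Arts: the regular-round pool 505/798 = 63.3%, Pool B 450/654 = 68.8% → Pool B
Overall: the regular-round pool 711/1513 = 47.0%, Pool B 680/1652 = 41.2% → the regular-round pool
(Neither sweeps every department group, but the regular-round pool has the higher pooled rate.)

the regular-round pool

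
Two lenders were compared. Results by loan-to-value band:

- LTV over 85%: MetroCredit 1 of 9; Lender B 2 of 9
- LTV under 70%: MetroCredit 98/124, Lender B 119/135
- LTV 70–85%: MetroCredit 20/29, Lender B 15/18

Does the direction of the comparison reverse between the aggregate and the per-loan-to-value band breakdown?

LTV over 85%: MetroCredit 1/9 = 11.1%, Lender B 2/9 = 22.2% → Lender B
LTV under 70%: MetroCredit 98/124 = 79.0%, Lender B 119/135 = 88.1% → Lender B
LTV 70–85%: MetroCredit 20/29 = 69.0%, Lender B 15/18 = 83.3% → Lender B
Overall: MetroCredit 119/162 = 73.5%, Lender B 136/162 = 84.0% → Lender B
Lender B wins overall and in every loan-to-value group — no reversal.

No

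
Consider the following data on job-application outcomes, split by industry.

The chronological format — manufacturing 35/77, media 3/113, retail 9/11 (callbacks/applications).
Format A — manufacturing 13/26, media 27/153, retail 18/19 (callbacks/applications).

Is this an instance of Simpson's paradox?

Manufacturing: the chronological format 35/77 = 45.5%, Format A 13/26 = 50.0% → Format A
Media: the chronological format 3/113 = 2.7%, Format A 27/153 = 17.6% → Format A
Retail: the chronological format 9/11 = 81.8%, Format A 18/19 = 94.7% → Format A
Overall: the chronological format 47/201 = 23.4%, Format A 58/198 = 29.3% → Format A
Format A wins overall and in every industry group — no reversal.

No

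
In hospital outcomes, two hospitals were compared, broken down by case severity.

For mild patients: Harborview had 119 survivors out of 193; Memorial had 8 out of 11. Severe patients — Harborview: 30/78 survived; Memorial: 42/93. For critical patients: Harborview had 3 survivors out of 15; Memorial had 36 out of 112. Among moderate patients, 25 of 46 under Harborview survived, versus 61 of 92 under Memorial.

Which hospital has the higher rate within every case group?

Mild: Harborview 119/193 = 61.7%, Memorial 8/11 = 72.7% → Memorial
Severe: Harborview 30/78 = 38.5%, Memorial 42/93 = 45.2% → Memorial
Critical: Harborview 3/15 = 20.0%, Memorial 36/112 = 32.1% → Memorial
Moderate: Harborview 25/46 = 54.3%, Memorial 61/92 = 66.3% → Memorial
Memorial has the higher rate in all 4 groups.

Memorial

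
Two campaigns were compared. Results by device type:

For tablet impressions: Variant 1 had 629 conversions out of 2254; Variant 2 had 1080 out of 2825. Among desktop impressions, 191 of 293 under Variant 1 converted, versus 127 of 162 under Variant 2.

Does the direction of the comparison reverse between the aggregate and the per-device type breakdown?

Tablet: Variant 1 629/2254 = 27.9%, Variant 2 1080/2825 = 38.2% → Variant 2
Desktop: Variant 1 191/293 = 65.2%, Variant 2 127/162 = 78.4% → Variant 2
Overall: Variant 1 820/2547 = 32.2%, Variant 2 1207/2987 = 40.4% → Variant 2
Variant 2 wins overall and in every device group — no reversal.

No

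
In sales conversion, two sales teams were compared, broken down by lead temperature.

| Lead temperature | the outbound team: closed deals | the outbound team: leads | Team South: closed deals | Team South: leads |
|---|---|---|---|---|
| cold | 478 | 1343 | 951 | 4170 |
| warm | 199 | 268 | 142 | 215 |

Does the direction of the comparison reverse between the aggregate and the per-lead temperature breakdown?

Cold: the outbound team 478/1343 = 35.6%, Team South 951/4170 = 22.8% → the outbound team
Warm: the outbound team 199/268 = 74.3%, Team South 142/215 = 66.0% → the outbound team
Overall: the outbound team 677/1611 = 42.0%, Team South 1093/4385 = 24.9% → the outbound team
The outbound team wins overall and in every lead group — no reversal.

No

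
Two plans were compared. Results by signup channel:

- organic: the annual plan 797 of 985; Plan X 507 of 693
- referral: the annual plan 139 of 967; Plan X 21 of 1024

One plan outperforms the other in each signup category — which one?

the annual plan

Organic: the annual plan 797/985 = 80.9%, Plan X 507/693 = 73.2% → the annual plan
Referral: the annual plan 139/967 = 14.4%, Plan X 21/1024 = 2.1% → the annual plan
The annual plan has the higher rate in both groups.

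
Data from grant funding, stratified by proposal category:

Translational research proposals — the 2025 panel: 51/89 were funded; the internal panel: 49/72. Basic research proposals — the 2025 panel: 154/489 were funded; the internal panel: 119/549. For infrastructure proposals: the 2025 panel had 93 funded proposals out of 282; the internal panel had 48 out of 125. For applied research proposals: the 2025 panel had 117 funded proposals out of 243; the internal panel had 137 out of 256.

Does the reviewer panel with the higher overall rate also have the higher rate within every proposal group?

Translational research: the 2025 panel 51/89 = 57.3%, the internal panel 49/72 = 68.1% → the internal panel
Basic research: the 2025 panel 154/489 = 31.5%, the internal panel 119/549 = 21.7% → the 2025 panel
Infrastructure: the 2025 panel 93/282 = 33.0%, the internal panel 48/125 = 38.4% → the internal panel
Applied research: the 2025 panel 117/243 = 48.1%, the internal panel 137/256 = 53.5% → the internal panel
Overall: the 2025 panel 415/1103 = 37.6%, the internal panel 353/1002 = 35.2% → the 2025 panel
Neither sweeps: the 2025 panel wins 1 of 4 groups, the internal panel wins 3. The 2025 panel wins overall but not every group — no Simpson reversal.

No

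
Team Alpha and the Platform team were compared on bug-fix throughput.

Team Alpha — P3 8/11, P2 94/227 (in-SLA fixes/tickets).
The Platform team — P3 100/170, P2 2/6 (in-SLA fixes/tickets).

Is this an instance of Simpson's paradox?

P3: Team Alpha 8/11 = 72.7%, the Platform team 100/170 = 58.8% → Team Alpha
P2: Team Alpha 94/227 = 41.4%, the Platform team 2/6 = 33.3% → Team Alpha
Overall: Team Alpha 102/238 = 42.9%, the Platform team 102/176 = 58.0% → the Platform team
Team Alpha wins each ticket group but the Platform team wins overall — the comparison reverses. Team Alpha's tickets skew toward P2, which has a lower base rate.

Yes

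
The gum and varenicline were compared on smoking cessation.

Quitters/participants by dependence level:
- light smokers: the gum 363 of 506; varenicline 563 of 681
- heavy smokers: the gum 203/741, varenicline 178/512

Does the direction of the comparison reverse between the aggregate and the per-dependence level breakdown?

No

Light smokers: the gum 363/506 = 71.7%, varenicline 563/681 = 82.7% → varenicline
Heavy smokers: the gum 203/741 = 27.4%, varenicline 178/512 = 34.8% → varenicline
Overall: the gum 566/1247 = 45.4%, varenicline 741/1193 = 62.1% → varenicline
Varenicline wins overall and in every dependence group — no reversal.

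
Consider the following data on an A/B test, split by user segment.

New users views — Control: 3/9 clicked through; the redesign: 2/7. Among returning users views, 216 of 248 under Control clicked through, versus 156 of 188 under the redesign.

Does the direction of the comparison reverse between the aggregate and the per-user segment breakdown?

No

New users: Control 3/9 = 33.3%, the redesign 2/7 = 28.6% → Control
Returning users: Control 216/248 = 87.1%, the redesign 156/188 = 83.0% → Control
Overall: Control 219/257 = 85.2%, the redesign 158/195 = 81.0% → Control
Control wins overall and in every user group — no reversal.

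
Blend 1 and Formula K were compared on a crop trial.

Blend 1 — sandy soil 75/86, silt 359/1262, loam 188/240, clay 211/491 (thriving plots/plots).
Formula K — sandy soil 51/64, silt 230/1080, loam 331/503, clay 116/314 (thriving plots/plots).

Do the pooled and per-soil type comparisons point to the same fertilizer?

Sandy soil: Blend 1 75/86 = 87.2%, Formula K 51/64 = 79.7% → Blend 1
Silt: Blend 1 359/1262 = 28.4%, Formula K 230/1080 = 21.3% → Blend 1
Loam: Blend 1 188/240 = 78.3%, Formula K 331/503 = 65.8% → Blend 1
Clay: Blend 1 211/491 = 43.0%, Formula K 116/314 = 36.9% → Blend 1
Overall: Blend 1 833/2079 = 40.1%, Formula K 728/1961 = 37.1% → Blend 1
Blend 1 wins overall and in every soil group — no reversal.

Yes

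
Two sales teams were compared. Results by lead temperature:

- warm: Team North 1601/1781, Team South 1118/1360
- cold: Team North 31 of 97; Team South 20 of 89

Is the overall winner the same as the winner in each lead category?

Yes

Warm: Team North 1601/1781 = 89.9%, Team South 1118/1360 = 82.2% → Team North
Cold: Team North 31/97 = 32.0%, Team South 20/89 = 22.5% → Team North
Overall: Team North 1632/1878 = 86.9%, Team South 1138/1449 = 78.5% → Team North
Team North wins overall and in every lead group — no reversal.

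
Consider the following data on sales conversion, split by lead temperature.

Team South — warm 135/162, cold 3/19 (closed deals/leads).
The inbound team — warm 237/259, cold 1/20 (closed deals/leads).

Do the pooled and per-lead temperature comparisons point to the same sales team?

Warm: Team South 135/162 = 83.3%, the inbound team 237/259 = 91.5% → the inbound team
Cold: Team South 3/19 = 15.8%, the inbound team 1/20 = 5.0% → Team South
Overall: Team South 138/181 = 76.2%, the inbound team 238/279 = 85.3% → the inbound team
Neither sweeps: Team South wins 1 of 2 groups, the inbound team wins 1. The inbound team wins overall but not every group — no Simpson reversal.

No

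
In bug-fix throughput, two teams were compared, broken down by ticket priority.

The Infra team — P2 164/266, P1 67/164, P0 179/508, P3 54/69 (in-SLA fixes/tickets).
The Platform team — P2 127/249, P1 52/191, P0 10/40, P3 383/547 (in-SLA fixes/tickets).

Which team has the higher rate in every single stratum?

P2: the Infra team 164/266 = 61.7%, the Platform team 127/249 = 51.0% → the Infra team
P1: the Infra team 67/164 = 40.9%, the Platform team 52/191 = 27.2% → the Infra team
P0: the Infra team 179/508 = 35.2%, the Platform team 10/40 = 25.0% → the Infra team
P3: the Infra team 54/69 = 78.3%, the Platform team 383/547 = 70.0% → the Infra team
The Infra team has the higher rate in all 4 groups.

the Infra team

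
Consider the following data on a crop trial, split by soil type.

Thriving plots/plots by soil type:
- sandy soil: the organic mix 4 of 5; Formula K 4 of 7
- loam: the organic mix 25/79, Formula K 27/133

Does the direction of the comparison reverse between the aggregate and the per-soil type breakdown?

Sandy soil: the organic mix 4/5 = 80.0%, Formula K 4/7 = 57.1% → the organic mix
Loam: the organic mix 25/79 = 31.6%, Formula K 27/133 = 20.3% → the organic mix
Overall: the organic mix 29/84 = 34.5%, Formula K 31/140 = 22.1% → the organic mix
The organic mix wins overall and in every soil group — no reversal.

No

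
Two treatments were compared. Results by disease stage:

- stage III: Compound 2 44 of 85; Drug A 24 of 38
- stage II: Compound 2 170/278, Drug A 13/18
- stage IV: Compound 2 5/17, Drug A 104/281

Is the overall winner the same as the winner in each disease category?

Stage III: Compound 2 44/85 = 51.8%, Drug A 24/38 = 63.2% → Drug A
Stage II: Compound 2 170/278 = 61.2%, Drug A 13/18 = 72.2% → Drug A
Stage IV: Compound 2 5/17 = 29.4%, Drug A 104/281 = 37.0% → Drug A
Overall: Compound 2 219/380 = 57.6%, Drug A 141/337 = 41.8% → Compound 2
Drug A wins each disease group but Compound 2 wins overall — the comparison reverses. Drug A's patients skew toward stage IV, which has a lower base rate.

No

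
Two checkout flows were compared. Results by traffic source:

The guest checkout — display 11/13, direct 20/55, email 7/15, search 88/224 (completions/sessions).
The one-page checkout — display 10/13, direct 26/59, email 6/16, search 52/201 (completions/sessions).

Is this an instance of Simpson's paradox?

No

Display: the guest checkout 11/13 = 84.6%, the one-page checkout 10/13 = 76.9% → the guest checkout
Direct: the guest checkout 20/55 = 36.4%, the one-page checkout 26/59 = 44.1% → the one-page checkout
Email: the guest checkout 7/15 = 46.7%, the one-page checkout 6/16 = 37.5% → the guest checkout
Search: the guest checkout 88/224 = 39.3%, the one-page checkout 52/201 = 25.9% → the guest checkout
Overall: the guest checkout 126/307 = 41.0%, the one-page checkout 94/289 = 32.5% → the guest checkout
Neither sweeps: the guest checkout wins 3 of 4 groups, the one-page checkout wins 1. The guest checkout wins overall but not every group — no Simpson reversal.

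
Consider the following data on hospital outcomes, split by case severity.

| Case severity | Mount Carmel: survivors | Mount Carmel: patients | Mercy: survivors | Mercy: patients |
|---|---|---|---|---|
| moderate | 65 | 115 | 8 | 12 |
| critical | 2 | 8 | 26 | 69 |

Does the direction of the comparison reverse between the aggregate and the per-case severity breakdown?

Yes

Moderate: Mount Carmel 65/115 = 56.5%, Mercy 8/12 = 66.7% → Mercy
Critical: Mount Carmel 2/8 = 25.0%, Mercy 26/69 = 37.7% → Mercy
Overall: Mount Carmel 67/123 = 54.5%, Mercy 34/81 = 42.0% → Mount Carmel
Mercy wins each case group but Mount Carmel wins overall — the comparison reverses. Mercy's patients skew toward critical, which has a lower base rate.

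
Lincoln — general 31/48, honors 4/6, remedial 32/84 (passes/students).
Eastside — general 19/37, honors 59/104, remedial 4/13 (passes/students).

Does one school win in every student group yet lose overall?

Yes

General: Lincoln 31/48 = 64.6%, Eastside 19/37 = 51.4% → Lincoln
Honors: Lincoln 4/6 = 66.7%, Eastside 59/104 = 56.7% → Lincoln
Remedial: Lincoln 32/84 = 38.1%, Eastside 4/13 = 30.8% → Lincoln
Overall: Lincoln 67/138 = 48.6%, Eastside 82/154 = 53.2% → Eastside
Lincoln wins each student group but Eastside wins overall — the comparison reverses. Lincoln's students skew toward remedial, which has a lower base rate.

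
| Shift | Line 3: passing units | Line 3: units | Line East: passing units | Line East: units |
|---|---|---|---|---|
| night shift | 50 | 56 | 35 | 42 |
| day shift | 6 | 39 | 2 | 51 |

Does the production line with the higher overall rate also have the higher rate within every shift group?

Yes

Night shift: Line 3 50/56 = 89.3%, Line East 35/42 = 83.3% → Line 3
Day shift: Line 3 6/39 = 15.4%, Line East 2/51 = 3.9% → Line 3
Overall: Line 3 56/95 = 58.9%, Line East 37/93 = 39.8% → Line 3
Line 3 wins overall and in every shift group — no reversal.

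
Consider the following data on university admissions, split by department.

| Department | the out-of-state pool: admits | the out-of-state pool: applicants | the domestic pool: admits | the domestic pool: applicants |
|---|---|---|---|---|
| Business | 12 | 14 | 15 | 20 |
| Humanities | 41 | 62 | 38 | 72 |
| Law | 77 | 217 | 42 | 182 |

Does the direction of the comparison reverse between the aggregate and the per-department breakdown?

No

Business: the out-of-state pool 12/14 = 85.7%, the domestic pool 15/20 = 75.0% → the out-of-state pool
Humanities: the out-of-state pool 41/62 = 66.1%, the domestic pool 38/72 = 52.8% → the out-of-state pool
Law: the out-of-state pool 77/217 = 35.5%, the domestic pool 42/182 = 23.1% → the out-of-state pool
Overall: the out-of-state pool 130/293 = 44.4%, the domestic pool 95/274 = 34.7% → the out-of-state pool
The out-of-state pool wins overall and in every department group — no reversal.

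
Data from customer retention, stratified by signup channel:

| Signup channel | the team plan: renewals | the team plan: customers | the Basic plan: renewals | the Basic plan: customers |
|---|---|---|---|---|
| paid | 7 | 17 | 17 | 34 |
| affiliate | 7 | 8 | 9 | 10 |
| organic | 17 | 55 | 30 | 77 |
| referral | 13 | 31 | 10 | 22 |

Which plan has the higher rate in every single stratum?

Paid: the team plan 7/17 = 41.2%, the Basic plan 17/34 = 50.0% → the Basic plan
Affiliate: the team plan 7/8 = 87.5%, the Basic plan 9/10 = 90.0% → the Basic plan
Organic: the team plan 17/55 = 30.9%, the Basic plan 30/77 = 39.0% → the Basic plan
Referral: the team plan 13/31 = 41.9%, the Basic plan 10/22 = 45.5% → the Basic plan
The Basic plan has the higher rate in all 4 groups.

the Basic plan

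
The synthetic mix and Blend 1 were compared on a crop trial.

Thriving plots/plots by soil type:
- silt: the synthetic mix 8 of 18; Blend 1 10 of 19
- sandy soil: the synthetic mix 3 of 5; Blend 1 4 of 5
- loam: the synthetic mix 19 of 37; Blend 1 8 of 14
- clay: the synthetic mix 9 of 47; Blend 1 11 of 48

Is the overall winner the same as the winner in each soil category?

Silt: the synthetic mix 8/18 = 44.4%, Blend 1 10/19 = 52.6% → Blend 1
Sandy soil: the synthetic mix 3/5 = 60.0%, Blend 1 4/5 = 80.0% → Blend 1
Loam: the synthetic mix 19/37 = 51.4%, Blend 1 8/14 = 57.1% → Blend 1
Clay: the synthetic mix 9/47 = 19.1%, Blend 1 11/48 = 22.9% → Blend 1
Overall: the synthetic mix 39/107 = 36.4%, Blend 1 33/86 = 38.4% → Blend 1
Blend 1 wins overall and in every soil group — no reversal.

Yes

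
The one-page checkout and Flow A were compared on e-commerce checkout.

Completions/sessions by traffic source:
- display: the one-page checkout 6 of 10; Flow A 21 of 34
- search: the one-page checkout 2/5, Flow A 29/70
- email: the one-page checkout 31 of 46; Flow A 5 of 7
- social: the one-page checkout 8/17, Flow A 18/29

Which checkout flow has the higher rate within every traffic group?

Display: the one-page checkout 6/10 = 60.0%, Flow A 21/34 = 61.8% → Flow A
Search: the one-page checkout 2/5 = 40.0%, Flow A 29/70 = 41.4% → Flow A
Email: the one-page checkout 31/46 = 67.4%, Flow A 5/7 = 71.4% → Flow A
Social: the one-page checkout 8/17 = 47.1%, Flow A 18/29 = 62.1% → Flow A
Flow A has the higher rate in all 4 groups.

Flow A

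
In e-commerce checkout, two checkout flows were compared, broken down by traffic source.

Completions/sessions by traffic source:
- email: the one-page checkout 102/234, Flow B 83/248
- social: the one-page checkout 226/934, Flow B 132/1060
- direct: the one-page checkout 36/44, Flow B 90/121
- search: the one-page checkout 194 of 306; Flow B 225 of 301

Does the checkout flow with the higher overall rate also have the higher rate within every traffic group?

No

Email: the one-page checkout 102/234 = 43.6%, Flow B 83/248 = 33.5% → the one-page checkout
Social: the one-page checkout 226/934 = 24.2%, Flow B 132/1060 = 12.5% → the one-page checkout
Direct: the one-page checkout 36/44 = 81.8%, Flow B 90/121 = 74.4% → the one-page checkout
Search: the one-page checkout 194/306 = 63.4%, Flow B 225/301 = 74.8% → Flow B
Overall: the one-page checkout 558/1518 = 36.8%, Flow B 530/1730 = 30.6% → the one-page checkout
Neither sweeps: the one-page checkout wins 3 of 4 groups, Flow B wins 1. The one-page checkout wins overall but not every group — no Simpson reversal.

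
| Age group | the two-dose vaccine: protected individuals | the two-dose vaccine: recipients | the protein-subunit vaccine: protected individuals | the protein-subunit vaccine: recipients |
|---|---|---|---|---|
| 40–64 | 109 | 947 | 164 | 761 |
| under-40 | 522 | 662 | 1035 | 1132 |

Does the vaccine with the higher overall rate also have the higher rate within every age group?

40–64: the two-dose vaccine 109/947 = 11.5%, the protein-subunit vaccine 164/761 = 21.6% → the protein-subunit vaccine
Under-40: the two-dose vaccine 522/662 = 78.9%, the protein-subunit vaccine 1035/1132 = 91.4% → the protein-subunit vaccine
Overall: the two-dose vaccine 631/1609 = 39.2%, the protein-subunit vaccine 1199/1893 = 63.3% → the protein-subunit vaccine
The protein-subunit vaccine wins overall and in every age group — no reversal.

Yes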